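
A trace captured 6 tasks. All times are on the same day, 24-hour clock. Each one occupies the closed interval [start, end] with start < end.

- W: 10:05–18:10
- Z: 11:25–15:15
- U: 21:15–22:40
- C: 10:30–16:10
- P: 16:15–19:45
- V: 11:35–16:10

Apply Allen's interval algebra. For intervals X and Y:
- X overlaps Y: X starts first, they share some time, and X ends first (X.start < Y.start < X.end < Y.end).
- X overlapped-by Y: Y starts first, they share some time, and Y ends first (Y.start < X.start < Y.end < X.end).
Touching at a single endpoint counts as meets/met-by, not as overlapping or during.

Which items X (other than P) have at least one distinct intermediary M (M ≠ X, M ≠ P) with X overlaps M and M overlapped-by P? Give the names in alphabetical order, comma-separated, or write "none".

Target P = [16:15, 19:45].
Intermediaries M with M overlapped-by P: none.
Union: none.

none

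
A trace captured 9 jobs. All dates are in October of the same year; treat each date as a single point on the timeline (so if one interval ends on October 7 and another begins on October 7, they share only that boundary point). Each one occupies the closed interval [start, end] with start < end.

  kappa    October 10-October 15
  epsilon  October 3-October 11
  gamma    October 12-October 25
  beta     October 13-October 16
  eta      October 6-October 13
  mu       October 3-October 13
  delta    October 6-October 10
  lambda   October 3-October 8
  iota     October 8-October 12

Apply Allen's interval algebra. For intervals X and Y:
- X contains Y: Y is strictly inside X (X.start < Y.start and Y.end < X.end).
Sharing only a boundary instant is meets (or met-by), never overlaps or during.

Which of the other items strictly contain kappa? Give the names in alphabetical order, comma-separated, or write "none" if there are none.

Target kappa = [October 10, October 15].
beta [October 13, October 16] → overlapped-by → no.
delta [October 6, October 10] → meets → no.
epsilon [October 3, October 11] → overlaps → no.
eta [October 6, October 13] → overlaps → no.
gamma [October 12, October 25] → overlapped-by → no.
iota [October 8, October 12] → overlaps → no.
lambda [October 3, October 8] → before → no.
mu [October 3, October 13] → overlaps → no.
Result: none.

none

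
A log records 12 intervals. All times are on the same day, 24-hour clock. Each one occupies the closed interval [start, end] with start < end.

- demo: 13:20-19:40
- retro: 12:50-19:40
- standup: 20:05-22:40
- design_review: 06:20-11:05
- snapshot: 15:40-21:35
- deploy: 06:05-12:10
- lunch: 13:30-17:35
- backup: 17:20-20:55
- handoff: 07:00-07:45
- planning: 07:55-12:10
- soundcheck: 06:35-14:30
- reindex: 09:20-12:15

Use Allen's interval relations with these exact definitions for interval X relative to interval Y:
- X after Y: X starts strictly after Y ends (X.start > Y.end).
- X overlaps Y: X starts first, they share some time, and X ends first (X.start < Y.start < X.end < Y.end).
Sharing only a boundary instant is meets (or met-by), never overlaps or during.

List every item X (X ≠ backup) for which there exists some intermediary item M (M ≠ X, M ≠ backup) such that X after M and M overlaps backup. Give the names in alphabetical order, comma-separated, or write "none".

Target backup = [17:20, 20:55].
Intermediaries M with M overlaps backup: demo, lunch, retro.
Via demo — items with X after demo: standup.
Via lunch — items with X after lunch: standup.
Via retro — items with X after retro: standup.
Union: standup.

standup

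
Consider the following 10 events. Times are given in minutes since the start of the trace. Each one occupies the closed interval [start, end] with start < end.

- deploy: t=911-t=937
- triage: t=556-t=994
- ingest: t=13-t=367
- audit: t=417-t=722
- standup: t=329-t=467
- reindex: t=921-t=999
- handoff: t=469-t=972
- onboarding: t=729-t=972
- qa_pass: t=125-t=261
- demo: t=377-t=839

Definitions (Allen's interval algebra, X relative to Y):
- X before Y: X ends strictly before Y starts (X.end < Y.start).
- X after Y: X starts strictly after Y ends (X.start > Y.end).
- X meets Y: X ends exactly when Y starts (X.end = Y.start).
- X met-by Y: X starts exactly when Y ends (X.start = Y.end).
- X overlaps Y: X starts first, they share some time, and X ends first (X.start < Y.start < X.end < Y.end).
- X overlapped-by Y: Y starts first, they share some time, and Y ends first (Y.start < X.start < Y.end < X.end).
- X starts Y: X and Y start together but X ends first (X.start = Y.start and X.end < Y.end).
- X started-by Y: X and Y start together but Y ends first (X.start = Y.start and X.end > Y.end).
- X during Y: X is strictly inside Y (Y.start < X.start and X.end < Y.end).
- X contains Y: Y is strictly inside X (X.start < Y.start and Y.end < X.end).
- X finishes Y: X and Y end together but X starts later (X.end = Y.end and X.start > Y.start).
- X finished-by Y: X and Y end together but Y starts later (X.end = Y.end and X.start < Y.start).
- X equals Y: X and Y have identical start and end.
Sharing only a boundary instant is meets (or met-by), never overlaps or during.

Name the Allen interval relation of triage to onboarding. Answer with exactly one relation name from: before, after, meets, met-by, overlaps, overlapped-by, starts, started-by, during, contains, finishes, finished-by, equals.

triage = [t=556, t=994]; onboarding = [t=729, t=972].
Compare endpoints: triage.start < onboarding.start, triage.start < onboarding.end, triage.end > onboarding.start, triage.end > onboarding.end.
That pattern is 'contains'.

contains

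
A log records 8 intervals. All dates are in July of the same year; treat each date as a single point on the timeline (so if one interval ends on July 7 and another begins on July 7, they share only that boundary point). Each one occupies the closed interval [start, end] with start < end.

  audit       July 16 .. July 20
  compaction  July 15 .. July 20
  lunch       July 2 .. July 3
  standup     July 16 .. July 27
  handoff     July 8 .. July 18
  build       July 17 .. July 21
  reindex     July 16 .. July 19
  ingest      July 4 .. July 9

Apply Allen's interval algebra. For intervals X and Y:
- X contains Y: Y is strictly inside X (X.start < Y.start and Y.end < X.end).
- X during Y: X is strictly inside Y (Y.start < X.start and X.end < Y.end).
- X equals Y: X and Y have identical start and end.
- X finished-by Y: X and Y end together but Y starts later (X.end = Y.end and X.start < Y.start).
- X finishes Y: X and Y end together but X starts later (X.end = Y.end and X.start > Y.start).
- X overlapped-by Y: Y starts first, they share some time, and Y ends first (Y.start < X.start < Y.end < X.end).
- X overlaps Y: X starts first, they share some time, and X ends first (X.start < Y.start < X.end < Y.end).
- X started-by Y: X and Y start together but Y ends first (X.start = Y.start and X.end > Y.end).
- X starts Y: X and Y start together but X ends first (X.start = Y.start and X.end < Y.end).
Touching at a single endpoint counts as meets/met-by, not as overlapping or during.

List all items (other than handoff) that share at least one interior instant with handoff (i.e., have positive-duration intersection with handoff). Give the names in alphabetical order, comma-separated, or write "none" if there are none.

audit, build, compaction, ingest, reindex, standup

Target handoff = [July 8, July 18].
audit [July 16, July 20] → overlapped-by → yes.
build [July 17, July 21] → overlapped-by → yes.
compaction [July 15, July 20] → overlapped-by → yes.
ingest [July 4, July 9] → overlaps → yes.
lunch [July 2, July 3] → before → no.
reindex [July 16, July 19] → overlapped-by → yes.
standup [July 16, July 27] → overlapped-by → yes.
Result: audit, build, compaction, ingest, reindex, standup.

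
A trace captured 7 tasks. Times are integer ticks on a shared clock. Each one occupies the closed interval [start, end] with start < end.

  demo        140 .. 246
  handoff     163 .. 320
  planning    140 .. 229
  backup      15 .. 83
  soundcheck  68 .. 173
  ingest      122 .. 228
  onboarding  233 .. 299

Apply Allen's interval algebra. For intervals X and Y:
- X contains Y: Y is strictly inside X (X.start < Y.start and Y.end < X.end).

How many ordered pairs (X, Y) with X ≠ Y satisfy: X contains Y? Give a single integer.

1

Checking all 42 ordered pairs for relation 'contains'; matching pairs in alphabetical order:
(handoff, onboarding): handoff contains onboarding ✓
Count: 1.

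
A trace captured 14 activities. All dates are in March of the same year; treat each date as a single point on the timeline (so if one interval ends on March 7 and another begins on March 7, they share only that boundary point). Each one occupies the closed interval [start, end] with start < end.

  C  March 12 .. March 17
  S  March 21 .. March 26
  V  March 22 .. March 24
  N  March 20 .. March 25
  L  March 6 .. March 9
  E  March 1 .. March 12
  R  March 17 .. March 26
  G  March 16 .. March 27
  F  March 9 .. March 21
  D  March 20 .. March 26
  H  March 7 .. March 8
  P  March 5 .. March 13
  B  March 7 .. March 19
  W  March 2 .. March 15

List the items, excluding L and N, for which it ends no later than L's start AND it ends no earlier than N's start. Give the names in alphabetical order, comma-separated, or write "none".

Conditions: its end is no later than L's start (X.end <= March 6) AND its end is no earlier than N's start (X.end >= March 20).
B: end March 19 <= March 6? ✗; end March 19 >= March 20? ✗ → no.
C: end March 17 <= March 6? ✗; end March 17 >= March 20? ✗ → no.
D: end March 26 <= March 6? ✗; end March 26 >= March 20? ✓ → no.
E: end March 12 <= March 6? ✗; end March 12 >= March 20? ✗ → no.
F: end March 21 <= March 6? ✗; end March 21 >= March 20? ✓ → no.
G: end March 27 <= March 6? ✗; end March 27 >= March 20? ✓ → no.
H: end March 8 <= March 6? ✗; end March 8 >= March 20? ✗ → no.
P: end March 13 <= March 6? ✗; end March 13 >= March 20? ✗ → no.
R: end March 26 <= March 6? ✗; end March 26 >= March 20? ✓ → no.
S: end March 26 <= March 6? ✗; end March 26 >= March 20? ✓ → no.
V: end March 24 <= March 6? ✗; end March 24 >= March 20? ✓ → no.
W: end March 15 <= March 6? ✗; end March 15 >= March 20? ✗ → no.
Result: none.

none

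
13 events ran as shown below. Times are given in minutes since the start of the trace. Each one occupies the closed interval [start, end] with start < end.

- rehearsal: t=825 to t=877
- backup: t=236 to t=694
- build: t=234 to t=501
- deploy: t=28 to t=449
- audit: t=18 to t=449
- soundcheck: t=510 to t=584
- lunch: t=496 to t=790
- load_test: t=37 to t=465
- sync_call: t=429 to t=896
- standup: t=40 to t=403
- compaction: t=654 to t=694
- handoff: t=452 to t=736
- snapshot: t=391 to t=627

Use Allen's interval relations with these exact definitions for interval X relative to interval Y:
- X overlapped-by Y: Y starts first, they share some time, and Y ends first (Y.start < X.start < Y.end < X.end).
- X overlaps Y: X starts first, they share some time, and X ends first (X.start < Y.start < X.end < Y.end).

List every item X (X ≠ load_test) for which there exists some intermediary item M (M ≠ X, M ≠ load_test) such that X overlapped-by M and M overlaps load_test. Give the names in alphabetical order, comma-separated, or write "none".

Target load_test = [t=37, t=465].
Intermediaries M with M overlaps load_test: audit, deploy.
Via audit — items with X overlapped-by audit: backup, build, snapshot, sync_call.
Via deploy — items with X overlapped-by deploy: backup, build, snapshot, sync_call.
Union: backup, build, snapshot, sync_call.

backup, build, snapshot, sync_call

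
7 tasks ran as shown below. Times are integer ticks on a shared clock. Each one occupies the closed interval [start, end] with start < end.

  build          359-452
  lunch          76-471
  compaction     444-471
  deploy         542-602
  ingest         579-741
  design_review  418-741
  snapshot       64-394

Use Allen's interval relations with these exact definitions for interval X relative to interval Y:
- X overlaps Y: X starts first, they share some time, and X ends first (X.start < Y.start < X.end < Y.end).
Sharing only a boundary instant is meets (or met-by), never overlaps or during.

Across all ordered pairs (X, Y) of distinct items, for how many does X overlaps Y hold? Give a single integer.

6

Checking all 42 ordered pairs for relation 'overlaps'; matching pairs in alphabetical order:
(build, compaction): build overlaps compaction ✓
(build, design_review): build overlaps design_review ✓
(deploy, ingest): deploy overlaps ingest ✓
(lunch, design_review): lunch overlaps design_review ✓
(snapshot, build): snapshot overlaps build ✓
(snapshot, lunch): snapshot overlaps lunch ✓
Count: 6.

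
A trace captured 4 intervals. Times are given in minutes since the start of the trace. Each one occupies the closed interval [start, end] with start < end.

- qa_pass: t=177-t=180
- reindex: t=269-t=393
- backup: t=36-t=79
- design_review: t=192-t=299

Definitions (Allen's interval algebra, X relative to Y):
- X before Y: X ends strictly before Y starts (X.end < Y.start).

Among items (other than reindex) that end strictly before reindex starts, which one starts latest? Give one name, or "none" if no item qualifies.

qa_pass

Target reindex = [t=269, t=393].
backup [t=36, t=79] → before → candidate.
design_review [t=192, t=299] → overlaps → excluded.
qa_pass [t=177, t=180] → before → candidate.
Among candidates, latest start is t=177 → qa_pass.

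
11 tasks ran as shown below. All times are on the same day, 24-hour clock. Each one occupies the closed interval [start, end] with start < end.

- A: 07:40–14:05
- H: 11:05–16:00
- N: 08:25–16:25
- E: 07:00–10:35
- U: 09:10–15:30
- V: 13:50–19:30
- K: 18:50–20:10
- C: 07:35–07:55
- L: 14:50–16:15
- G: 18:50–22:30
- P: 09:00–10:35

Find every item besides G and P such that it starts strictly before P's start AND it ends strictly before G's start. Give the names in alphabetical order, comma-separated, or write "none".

Conditions: its start is strictly before P's start (X.start < 09:00) AND its end is strictly before G's start (X.end < 18:50).
A: start 07:40 < 09:00? ✓; end 14:05 < 18:50? ✓ → yes.
C: start 07:35 < 09:00? ✓; end 07:55 < 18:50? ✓ → yes.
E: start 07:00 < 09:00? ✓; end 10:35 < 18:50? ✓ → yes.
H: start 11:05 < 09:00? ✗; end 16:00 < 18:50? ✓ → no.
K: start 18:50 < 09:00? ✗; end 20:10 < 18:50? ✗ → no.
L: start 14:50 < 09:00? ✗; end 16:15 < 18:50? ✓ → no.
N: start 08:25 < 09:00? ✓; end 16:25 < 18:50? ✓ → yes.
U: start 09:10 < 09:00? ✗; end 15:30 < 18:50? ✓ → no.
V: start 13:50 < 09:00? ✗; end 19:30 < 18:50? ✗ → no.
Result: A, C, E, N.

A, C, E, N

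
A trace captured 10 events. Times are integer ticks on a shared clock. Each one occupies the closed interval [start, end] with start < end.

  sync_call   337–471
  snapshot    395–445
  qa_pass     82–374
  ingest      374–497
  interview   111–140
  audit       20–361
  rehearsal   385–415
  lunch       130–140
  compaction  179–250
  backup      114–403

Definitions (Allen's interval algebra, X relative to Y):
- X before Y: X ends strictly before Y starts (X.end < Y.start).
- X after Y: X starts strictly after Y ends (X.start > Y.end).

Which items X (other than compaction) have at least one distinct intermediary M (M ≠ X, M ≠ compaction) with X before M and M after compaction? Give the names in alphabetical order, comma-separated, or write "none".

audit, interview, lunch, qa_pass

Target compaction = [179, 250].
Intermediaries M with M after compaction: ingest, rehearsal, snapshot, sync_call.
Via ingest — items with X before ingest: audit, interview, lunch.
Via rehearsal — items with X before rehearsal: audit, interview, lunch, qa_pass.
Via snapshot — items with X before snapshot: audit, interview, lunch, qa_pass.
Via sync_call — items with X before sync_call: interview, lunch.
Union: audit, interview, lunch, qa_pass.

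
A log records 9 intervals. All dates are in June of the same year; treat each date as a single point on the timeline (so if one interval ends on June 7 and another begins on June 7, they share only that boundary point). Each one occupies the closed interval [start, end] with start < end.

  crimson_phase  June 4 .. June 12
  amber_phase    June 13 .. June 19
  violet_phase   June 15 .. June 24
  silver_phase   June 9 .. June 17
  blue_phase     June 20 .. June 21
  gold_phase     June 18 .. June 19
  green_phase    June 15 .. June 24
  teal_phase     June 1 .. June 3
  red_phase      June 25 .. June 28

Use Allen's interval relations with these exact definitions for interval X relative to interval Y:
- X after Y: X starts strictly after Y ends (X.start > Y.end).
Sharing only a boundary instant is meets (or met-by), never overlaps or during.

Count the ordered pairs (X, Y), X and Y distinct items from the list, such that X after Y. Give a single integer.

24

Checking all 72 ordered pairs for relation 'after'; matching pairs in alphabetical order:
(amber_phase, crimson_phase): amber_phase after crimson_phase ✓
(amber_phase, teal_phase): amber_phase after teal_phase ✓
(blue_phase, amber_phase): blue_phase after amber_phase ✓
(blue_phase, crimson_phase): blue_phase after crimson_phase ✓
(blue_phase, gold_phase): blue_phase after gold_phase ✓
(blue_phase, silver_phase): blue_phase after silver_phase ✓
(blue_phase, teal_phase): blue_phase after teal_phase ✓
(crimson_phase, teal_phase): crimson_phase after teal_phase ✓
(gold_phase, crimson_phase): gold_phase after crimson_phase ✓
(gold_phase, silver_phase): gold_phase after silver_phase ✓
(gold_phase, teal_phase): gold_phase after teal_phase ✓
(green_phase, crimson_phase): green_phase after crimson_phase ✓
(green_phase, teal_phase): green_phase after teal_phase ✓
(red_phase, amber_phase): red_phase after amber_phase ✓
(red_phase, blue_phase): red_phase after blue_phase ✓
(red_phase, crimson_phase): red_phase after crimson_phase ✓
(red_phase, gold_phase): red_phase after gold_phase ✓
(red_phase, green_phase): red_phase after green_phase ✓
(red_phase, silver_phase): red_phase after silver_phase ✓
(red_phase, teal_phase): red_phase after teal_phase ✓
(red_phase, violet_phase): red_phase after violet_phase ✓
(silver_phase, teal_phase): silver_phase after teal_phase ✓
(violet_phase, crimson_phase): violet_phase after crimson_phase ✓
(violet_phase, teal_phase): violet_phase after teal_phase ✓
Count: 24.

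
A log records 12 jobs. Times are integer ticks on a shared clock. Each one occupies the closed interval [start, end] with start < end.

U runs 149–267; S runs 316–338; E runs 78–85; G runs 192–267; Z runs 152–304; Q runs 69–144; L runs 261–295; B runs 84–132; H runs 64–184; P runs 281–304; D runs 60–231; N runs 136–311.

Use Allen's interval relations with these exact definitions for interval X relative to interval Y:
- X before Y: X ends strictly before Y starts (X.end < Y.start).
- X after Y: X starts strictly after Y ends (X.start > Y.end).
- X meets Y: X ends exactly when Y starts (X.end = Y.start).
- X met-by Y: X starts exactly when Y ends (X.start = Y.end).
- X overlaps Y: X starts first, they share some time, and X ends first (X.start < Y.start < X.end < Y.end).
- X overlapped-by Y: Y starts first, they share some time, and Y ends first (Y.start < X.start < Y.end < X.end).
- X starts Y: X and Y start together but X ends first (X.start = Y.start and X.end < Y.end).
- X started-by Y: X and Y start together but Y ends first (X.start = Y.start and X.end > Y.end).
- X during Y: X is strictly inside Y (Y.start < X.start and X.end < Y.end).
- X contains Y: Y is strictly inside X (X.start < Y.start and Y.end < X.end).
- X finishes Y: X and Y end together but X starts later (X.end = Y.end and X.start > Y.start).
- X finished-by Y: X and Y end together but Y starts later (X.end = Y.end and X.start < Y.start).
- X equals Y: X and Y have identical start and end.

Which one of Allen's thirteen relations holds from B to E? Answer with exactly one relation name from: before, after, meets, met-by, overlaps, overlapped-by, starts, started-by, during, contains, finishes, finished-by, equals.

overlapped-by

B = [84, 132]; E = [78, 85].
Compare endpoints: B.start > E.start, B.start < E.end, B.end > E.start, B.end > E.end.
That pattern is 'overlapped-by'.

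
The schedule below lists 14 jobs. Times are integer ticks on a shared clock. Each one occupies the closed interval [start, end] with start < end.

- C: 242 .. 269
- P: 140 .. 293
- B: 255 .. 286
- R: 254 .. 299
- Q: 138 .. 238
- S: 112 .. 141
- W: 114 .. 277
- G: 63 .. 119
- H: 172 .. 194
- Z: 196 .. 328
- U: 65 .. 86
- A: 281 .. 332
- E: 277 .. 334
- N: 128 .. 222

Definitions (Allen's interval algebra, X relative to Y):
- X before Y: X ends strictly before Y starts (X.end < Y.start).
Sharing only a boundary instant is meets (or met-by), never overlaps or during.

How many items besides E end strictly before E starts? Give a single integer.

Target E = [277, 334].
A [281, 332] → during → no.
B [255, 286] → overlaps → no.
C [242, 269] → before → counts.
G [63, 119] → before → counts.
H [172, 194] → before → counts.
N [128, 222] → before → counts.
P [140, 293] → overlaps → no.
Q [138, 238] → before → counts.
R [254, 299] → overlaps → no.
S [112, 141] → before → counts.
U [65, 86] → before → counts.
W [114, 277] → meets → no.
Z [196, 328] → overlaps → no.
Total: 7.

7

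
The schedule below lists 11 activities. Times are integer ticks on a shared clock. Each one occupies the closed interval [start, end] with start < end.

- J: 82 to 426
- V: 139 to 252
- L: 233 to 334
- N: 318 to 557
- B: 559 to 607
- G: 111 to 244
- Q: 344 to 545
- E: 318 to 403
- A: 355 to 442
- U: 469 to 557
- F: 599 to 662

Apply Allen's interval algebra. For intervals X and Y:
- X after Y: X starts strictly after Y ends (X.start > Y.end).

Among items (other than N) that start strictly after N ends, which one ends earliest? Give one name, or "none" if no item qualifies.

Target N = [318, 557].
A [355, 442] → during → excluded.
B [559, 607] → after → candidate.
E [318, 403] → starts → excluded.
F [599, 662] → after → candidate.
G [111, 244] → before → excluded.
J [82, 426] → overlaps → excluded.
L [233, 334] → overlaps → excluded.
Q [344, 545] → during → excluded.
U [469, 557] → finishes → excluded.
V [139, 252] → before → excluded.
Among candidates, earliest end is 607 → B.

B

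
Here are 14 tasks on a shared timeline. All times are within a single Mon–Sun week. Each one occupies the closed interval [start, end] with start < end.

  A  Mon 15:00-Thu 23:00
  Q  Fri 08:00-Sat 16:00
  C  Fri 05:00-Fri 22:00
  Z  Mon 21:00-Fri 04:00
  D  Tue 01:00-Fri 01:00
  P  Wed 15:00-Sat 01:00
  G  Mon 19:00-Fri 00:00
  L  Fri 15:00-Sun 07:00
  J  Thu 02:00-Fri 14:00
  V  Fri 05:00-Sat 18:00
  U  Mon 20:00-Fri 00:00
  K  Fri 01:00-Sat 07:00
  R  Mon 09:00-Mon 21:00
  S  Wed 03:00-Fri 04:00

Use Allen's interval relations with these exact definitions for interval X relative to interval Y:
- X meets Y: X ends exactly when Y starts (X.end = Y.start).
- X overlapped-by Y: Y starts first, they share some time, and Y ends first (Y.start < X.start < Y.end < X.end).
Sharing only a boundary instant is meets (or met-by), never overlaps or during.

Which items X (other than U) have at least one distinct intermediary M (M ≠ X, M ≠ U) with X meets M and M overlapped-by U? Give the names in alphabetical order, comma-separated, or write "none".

Target U = [Mon 20:00, Fri 00:00].
Intermediaries M with M overlapped-by U: D, J, P, S, Z.
Via D — items with X meets D: none.
Via J — items with X meets J: none.
Via P — items with X meets P: none.
Via S — items with X meets S: none.
Via Z — items with X meets Z: R.
Union: R.

R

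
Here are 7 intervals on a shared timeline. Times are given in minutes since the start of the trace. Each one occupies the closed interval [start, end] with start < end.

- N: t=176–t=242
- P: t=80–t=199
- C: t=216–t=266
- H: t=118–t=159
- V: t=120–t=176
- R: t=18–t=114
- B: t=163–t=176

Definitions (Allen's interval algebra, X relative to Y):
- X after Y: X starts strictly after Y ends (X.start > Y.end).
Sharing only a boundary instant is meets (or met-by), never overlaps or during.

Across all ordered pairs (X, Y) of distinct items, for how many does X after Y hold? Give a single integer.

11

Checking all 42 ordered pairs for relation 'after'; matching pairs in alphabetical order:
(B, H): B after H ✓
(B, R): B after R ✓
(C, B): C after B ✓
(C, H): C after H ✓
(C, P): C after P ✓
(C, R): C after R ✓
(C, V): C after V ✓
(H, R): H after R ✓
(N, H): N after H ✓
(N, R): N after R ✓
(V, R): V after R ✓
Count: 11.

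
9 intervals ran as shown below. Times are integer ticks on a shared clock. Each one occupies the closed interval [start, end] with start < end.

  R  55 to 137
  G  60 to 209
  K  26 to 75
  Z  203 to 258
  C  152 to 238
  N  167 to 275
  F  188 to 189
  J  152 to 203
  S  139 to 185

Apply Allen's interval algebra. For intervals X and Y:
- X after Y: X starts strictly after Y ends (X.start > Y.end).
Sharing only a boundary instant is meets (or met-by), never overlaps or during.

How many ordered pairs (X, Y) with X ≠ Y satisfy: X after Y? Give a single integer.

15

Checking all 72 ordered pairs for relation 'after'; matching pairs in alphabetical order:
(C, K): C after K ✓
(C, R): C after R ✓
(F, K): F after K ✓
(F, R): F after R ✓
(F, S): F after S ✓
(J, K): J after K ✓
(J, R): J after R ✓
(N, K): N after K ✓
(N, R): N after R ✓
(S, K): S after K ✓
(S, R): S after R ✓
(Z, F): Z after F ✓
(Z, K): Z after K ✓
(Z, R): Z after R ✓
(Z, S): Z after S ✓
Count: 15.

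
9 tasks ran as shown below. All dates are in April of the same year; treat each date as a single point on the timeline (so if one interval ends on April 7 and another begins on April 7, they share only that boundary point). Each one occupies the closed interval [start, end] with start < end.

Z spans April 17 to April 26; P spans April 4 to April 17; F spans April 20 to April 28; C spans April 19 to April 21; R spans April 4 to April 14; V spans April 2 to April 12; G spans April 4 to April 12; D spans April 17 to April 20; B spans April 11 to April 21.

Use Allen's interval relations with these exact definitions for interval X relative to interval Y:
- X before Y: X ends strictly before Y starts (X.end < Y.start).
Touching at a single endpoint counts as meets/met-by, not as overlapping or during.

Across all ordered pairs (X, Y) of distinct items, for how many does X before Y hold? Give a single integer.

14

Checking all 72 ordered pairs for relation 'before'; matching pairs in alphabetical order:
(G, C): G before C ✓
(G, D): G before D ✓
(G, F): G before F ✓
(G, Z): G before Z ✓
(P, C): P before C ✓
(P, F): P before F ✓
(R, C): R before C ✓
(R, D): R before D ✓
(R, F): R before F ✓
(R, Z): R before Z ✓
(V, C): V before C ✓
(V, D): V before D ✓
(V, F): V before F ✓
(V, Z): V before Z ✓
Count: 14.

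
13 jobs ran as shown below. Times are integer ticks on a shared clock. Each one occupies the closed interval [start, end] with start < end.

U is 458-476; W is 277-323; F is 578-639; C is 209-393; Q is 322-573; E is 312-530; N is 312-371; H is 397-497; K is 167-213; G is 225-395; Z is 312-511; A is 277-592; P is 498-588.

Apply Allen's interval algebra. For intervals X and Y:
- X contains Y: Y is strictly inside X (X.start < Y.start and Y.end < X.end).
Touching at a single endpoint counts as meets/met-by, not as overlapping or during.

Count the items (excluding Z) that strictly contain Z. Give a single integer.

1

Target Z = [312, 511].
A [277, 592] → contains → counts.
C [209, 393] → overlaps → no.
E [312, 530] → started-by → no.
F [578, 639] → after → no.
G [225, 395] → overlaps → no.
H [397, 497] → during → no.
K [167, 213] → before → no.
N [312, 371] → starts → no.
P [498, 588] → overlapped-by → no.
Q [322, 573] → overlapped-by → no.
U [458, 476] → during → no.
W [277, 323] → overlaps → no.
Total: 1.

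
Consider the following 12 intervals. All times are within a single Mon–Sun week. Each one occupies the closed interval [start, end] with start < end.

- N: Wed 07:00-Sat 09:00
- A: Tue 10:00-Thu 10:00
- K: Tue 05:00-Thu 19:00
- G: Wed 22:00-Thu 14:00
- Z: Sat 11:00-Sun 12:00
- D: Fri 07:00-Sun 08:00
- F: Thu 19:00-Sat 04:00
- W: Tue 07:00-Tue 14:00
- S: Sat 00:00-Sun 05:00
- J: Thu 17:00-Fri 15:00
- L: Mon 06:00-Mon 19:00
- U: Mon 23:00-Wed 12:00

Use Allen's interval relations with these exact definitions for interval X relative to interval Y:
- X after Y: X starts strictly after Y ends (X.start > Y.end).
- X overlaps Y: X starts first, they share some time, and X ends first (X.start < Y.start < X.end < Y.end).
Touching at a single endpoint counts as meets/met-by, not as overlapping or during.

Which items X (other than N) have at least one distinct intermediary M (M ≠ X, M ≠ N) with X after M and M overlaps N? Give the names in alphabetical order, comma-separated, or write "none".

D, F, G, J, S, Z

Target N = [Wed 07:00, Sat 09:00].
Intermediaries M with M overlaps N: A, K, U.
Via A — items with X after A: D, F, J, S, Z.
Via K — items with X after K: D, S, Z.
Via U — items with X after U: D, F, G, J, S, Z.
Union: D, F, G, J, S, Z.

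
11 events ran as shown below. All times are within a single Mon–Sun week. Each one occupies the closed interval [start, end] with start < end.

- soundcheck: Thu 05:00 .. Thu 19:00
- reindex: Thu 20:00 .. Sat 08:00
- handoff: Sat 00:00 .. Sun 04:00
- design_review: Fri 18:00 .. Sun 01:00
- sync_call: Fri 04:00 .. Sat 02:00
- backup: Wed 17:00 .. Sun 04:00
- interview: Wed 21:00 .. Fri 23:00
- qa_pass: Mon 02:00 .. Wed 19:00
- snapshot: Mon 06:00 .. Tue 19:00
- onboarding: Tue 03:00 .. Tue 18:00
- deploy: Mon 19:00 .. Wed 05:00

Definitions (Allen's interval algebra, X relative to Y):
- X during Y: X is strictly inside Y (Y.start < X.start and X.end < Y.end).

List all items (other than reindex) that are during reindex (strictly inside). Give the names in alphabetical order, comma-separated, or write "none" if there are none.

sync_call

Target reindex = [Thu 20:00, Sat 08:00].
backup [Wed 17:00, Sun 04:00] → contains → no.
deploy [Mon 19:00, Wed 05:00] → before → no.
design_review [Fri 18:00, Sun 01:00] → overlapped-by → no.
handoff [Sat 00:00, Sun 04:00] → overlapped-by → no.
interview [Wed 21:00, Fri 23:00] → overlaps → no.
onboarding [Tue 03:00, Tue 18:00] → before → no.
qa_pass [Mon 02:00, Wed 19:00] → before → no.
snapshot [Mon 06:00, Tue 19:00] → before → no.
soundcheck [Thu 05:00, Thu 19:00] → before → no.
sync_call [Fri 04:00, Sat 02:00] → during → yes.
Result: sync_call.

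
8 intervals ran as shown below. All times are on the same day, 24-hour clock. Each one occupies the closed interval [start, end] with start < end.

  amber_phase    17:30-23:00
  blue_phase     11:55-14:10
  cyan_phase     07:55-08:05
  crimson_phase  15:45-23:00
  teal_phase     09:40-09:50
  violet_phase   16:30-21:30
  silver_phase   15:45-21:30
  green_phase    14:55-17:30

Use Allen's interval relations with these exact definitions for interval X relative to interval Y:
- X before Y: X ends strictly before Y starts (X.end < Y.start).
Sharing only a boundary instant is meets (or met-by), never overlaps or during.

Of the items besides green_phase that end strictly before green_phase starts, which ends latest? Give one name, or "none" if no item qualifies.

blue_phase

Target green_phase = [14:55, 17:30].
amber_phase [17:30, 23:00] → met-by → excluded.
blue_phase [11:55, 14:10] → before → candidate.
crimson_phase [15:45, 23:00] → overlapped-by → excluded.
cyan_phase [07:55, 08:05] → before → candidate.
silver_phase [15:45, 21:30] → overlapped-by → excluded.
teal_phase [09:40, 09:50] → before → candidate.
violet_phase [16:30, 21:30] → overlapped-by → excluded.
Among candidates, latest end is 14:10 → blue_phase.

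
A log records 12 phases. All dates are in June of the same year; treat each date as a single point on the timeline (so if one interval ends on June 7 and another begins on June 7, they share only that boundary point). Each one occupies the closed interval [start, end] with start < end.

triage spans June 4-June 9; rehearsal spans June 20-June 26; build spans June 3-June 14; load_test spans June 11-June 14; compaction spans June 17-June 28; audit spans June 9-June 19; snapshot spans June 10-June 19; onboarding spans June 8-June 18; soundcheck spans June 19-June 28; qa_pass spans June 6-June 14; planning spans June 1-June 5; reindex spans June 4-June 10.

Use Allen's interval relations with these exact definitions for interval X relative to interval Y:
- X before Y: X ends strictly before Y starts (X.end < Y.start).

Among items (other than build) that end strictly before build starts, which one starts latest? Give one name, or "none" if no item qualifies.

Target build = [June 3, June 14].
audit [June 9, June 19] → overlapped-by → excluded.
compaction [June 17, June 28] → after → excluded.
load_test [June 11, June 14] → finishes → excluded.
onboarding [June 8, June 18] → overlapped-by → excluded.
planning [June 1, June 5] → overlaps → excluded.
qa_pass [June 6, June 14] → finishes → excluded.
rehearsal [June 20, June 26] → after → excluded.
reindex [June 4, June 10] → during → excluded.
snapshot [June 10, June 19] → overlapped-by → excluded.
soundcheck [June 19, June 28] → after → excluded.
triage [June 4, June 9] → during → excluded.
No candidates → none.

none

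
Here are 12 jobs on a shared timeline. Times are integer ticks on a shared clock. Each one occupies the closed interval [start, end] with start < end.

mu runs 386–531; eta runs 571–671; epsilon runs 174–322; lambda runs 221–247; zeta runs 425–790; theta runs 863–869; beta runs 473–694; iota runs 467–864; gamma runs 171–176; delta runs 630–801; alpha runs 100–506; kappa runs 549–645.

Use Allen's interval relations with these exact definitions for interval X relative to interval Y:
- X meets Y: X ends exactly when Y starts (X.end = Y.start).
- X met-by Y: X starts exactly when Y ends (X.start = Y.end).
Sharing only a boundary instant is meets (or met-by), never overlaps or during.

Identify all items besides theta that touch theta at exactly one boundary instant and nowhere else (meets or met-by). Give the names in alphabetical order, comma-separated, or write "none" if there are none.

Target theta = [863, 869].
alpha [100, 506] → before → no.
beta [473, 694] → before → no.
delta [630, 801] → before → no.
epsilon [174, 322] → before → no.
eta [571, 671] → before → no.
gamma [171, 176] → before → no.
iota [467, 864] → overlaps → no.
kappa [549, 645] → before → no.
lambda [221, 247] → before → no.
mu [386, 531] → before → no.
zeta [425, 790] → before → no.
Result: none.

none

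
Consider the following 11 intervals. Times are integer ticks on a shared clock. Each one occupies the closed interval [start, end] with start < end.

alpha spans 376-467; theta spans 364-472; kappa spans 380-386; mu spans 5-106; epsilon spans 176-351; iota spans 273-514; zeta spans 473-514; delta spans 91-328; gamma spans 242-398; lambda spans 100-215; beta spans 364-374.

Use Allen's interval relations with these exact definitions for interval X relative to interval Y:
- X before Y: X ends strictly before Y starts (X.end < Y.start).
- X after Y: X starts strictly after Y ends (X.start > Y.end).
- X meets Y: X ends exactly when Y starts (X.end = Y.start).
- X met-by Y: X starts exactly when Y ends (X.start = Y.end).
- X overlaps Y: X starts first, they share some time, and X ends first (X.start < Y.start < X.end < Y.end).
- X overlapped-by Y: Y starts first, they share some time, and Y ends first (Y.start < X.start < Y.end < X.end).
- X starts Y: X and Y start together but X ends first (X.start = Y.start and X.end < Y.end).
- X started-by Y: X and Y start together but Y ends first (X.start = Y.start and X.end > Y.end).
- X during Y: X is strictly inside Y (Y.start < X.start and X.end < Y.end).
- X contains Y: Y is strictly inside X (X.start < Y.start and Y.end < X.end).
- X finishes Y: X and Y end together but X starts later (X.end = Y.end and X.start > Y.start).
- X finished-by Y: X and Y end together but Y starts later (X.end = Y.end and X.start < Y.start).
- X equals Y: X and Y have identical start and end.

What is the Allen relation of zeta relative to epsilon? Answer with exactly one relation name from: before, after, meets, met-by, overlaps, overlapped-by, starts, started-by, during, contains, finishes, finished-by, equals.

after

zeta = [473, 514]; epsilon = [176, 351].
Compare endpoints: zeta.start > epsilon.start, zeta.start > epsilon.end, zeta.end > epsilon.start, zeta.end > epsilon.end.
That pattern is 'after'.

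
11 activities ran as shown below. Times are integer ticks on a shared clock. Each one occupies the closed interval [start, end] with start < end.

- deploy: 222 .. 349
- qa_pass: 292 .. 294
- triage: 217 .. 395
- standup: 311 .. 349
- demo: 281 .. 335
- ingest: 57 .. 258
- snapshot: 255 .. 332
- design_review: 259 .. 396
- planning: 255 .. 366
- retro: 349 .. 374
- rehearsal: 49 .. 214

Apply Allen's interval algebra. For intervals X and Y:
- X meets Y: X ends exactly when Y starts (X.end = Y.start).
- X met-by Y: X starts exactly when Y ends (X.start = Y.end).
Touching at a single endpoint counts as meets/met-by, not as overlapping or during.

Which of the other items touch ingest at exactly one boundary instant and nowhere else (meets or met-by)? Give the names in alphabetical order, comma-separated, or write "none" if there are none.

Target ingest = [57, 258].
demo [281, 335] → after → no.
deploy [222, 349] → overlapped-by → no.
design_review [259, 396] → after → no.
planning [255, 366] → overlapped-by → no.
qa_pass [292, 294] → after → no.
rehearsal [49, 214] → overlaps → no.
retro [349, 374] → after → no.
snapshot [255, 332] → overlapped-by → no.
standup [311, 349] → after → no.
triage [217, 395] → overlapped-by → no.
Result: none.

none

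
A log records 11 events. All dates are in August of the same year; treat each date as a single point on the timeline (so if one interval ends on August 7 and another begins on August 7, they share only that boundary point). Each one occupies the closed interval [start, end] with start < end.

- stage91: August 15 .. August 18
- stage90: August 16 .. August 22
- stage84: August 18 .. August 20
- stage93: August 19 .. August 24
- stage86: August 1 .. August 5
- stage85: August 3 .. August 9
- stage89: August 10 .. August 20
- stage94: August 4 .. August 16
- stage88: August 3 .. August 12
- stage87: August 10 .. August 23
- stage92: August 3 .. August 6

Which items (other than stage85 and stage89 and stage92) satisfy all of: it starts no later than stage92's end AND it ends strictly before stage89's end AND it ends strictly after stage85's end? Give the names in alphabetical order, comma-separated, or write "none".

stage88, stage94

Conditions: its start is no later than stage92's end (X.start <= August 6) AND its end is strictly before stage89's end (X.end < August 20) AND its end is strictly after stage85's end (X.end > August 9).
stage84: start August 18 <= August 6? ✗; end August 20 < August 20? ✗; end August 20 > August 9? ✓ → no.
stage86: start August 1 <= August 6? ✓; end August 5 < August 20? ✓; end August 5 > August 9? ✗ → no.
stage87: start August 10 <= August 6? ✗; end August 23 < August 20? ✗; end August 23 > August 9? ✓ → no.
stage88: start August 3 <= August 6? ✓; end August 12 < August 20? ✓; end August 12 > August 9? ✓ → yes.
stage90: start August 16 <= August 6? ✗; end August 22 < August 20? ✗; end August 22 > August 9? ✓ → no.
stage91: start August 15 <= August 6? ✗; end August 18 < August 20? ✓; end August 18 > August 9? ✓ → no.
stage93: start August 19 <= August 6? ✗; end August 24 < August 20? ✗; end August 24 > August 9? ✓ → no.
stage94: start August 4 <= August 6? ✓; end August 16 < August 20? ✓; end August 16 > August 9? ✓ → yes.
Result: stage88, stage94.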